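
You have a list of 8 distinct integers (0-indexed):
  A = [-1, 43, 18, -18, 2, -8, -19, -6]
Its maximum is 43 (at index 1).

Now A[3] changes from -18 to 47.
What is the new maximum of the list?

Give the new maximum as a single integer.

Old max = 43 (at index 1)
Change: A[3] -18 -> 47
Changed element was NOT the old max.
  New max = max(old_max, new_val) = max(43, 47) = 47

Answer: 47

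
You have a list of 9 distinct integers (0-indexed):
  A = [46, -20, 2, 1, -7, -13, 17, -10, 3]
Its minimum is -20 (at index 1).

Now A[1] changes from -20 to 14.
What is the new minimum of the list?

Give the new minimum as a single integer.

Old min = -20 (at index 1)
Change: A[1] -20 -> 14
Changed element WAS the min. Need to check: is 14 still <= all others?
  Min of remaining elements: -13
  New min = min(14, -13) = -13

Answer: -13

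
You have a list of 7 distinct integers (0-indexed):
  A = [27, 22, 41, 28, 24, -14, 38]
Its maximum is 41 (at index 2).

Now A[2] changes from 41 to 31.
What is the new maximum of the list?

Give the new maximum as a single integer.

Old max = 41 (at index 2)
Change: A[2] 41 -> 31
Changed element WAS the max -> may need rescan.
  Max of remaining elements: 38
  New max = max(31, 38) = 38

Answer: 38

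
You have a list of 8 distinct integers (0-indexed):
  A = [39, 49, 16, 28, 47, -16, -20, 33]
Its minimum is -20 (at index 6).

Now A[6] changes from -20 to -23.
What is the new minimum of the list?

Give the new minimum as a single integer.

Answer: -23

Derivation:
Old min = -20 (at index 6)
Change: A[6] -20 -> -23
Changed element WAS the min. Need to check: is -23 still <= all others?
  Min of remaining elements: -16
  New min = min(-23, -16) = -23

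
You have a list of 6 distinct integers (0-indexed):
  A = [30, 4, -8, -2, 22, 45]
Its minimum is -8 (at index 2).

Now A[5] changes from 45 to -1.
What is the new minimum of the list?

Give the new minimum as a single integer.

Answer: -8

Derivation:
Old min = -8 (at index 2)
Change: A[5] 45 -> -1
Changed element was NOT the old min.
  New min = min(old_min, new_val) = min(-8, -1) = -8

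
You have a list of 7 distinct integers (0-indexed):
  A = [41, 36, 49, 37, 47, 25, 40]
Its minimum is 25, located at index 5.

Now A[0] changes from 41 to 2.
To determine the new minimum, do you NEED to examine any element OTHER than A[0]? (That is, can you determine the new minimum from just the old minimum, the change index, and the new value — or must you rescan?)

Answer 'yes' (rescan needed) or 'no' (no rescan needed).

Old min = 25 at index 5
Change at index 0: 41 -> 2
Index 0 was NOT the min. New min = min(25, 2). No rescan of other elements needed.
Needs rescan: no

Answer: no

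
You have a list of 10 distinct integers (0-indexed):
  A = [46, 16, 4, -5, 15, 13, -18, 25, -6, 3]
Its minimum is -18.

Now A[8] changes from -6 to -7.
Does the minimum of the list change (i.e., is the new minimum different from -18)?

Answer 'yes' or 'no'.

Answer: no

Derivation:
Old min = -18
Change: A[8] -6 -> -7
Changed element was NOT the min; min changes only if -7 < -18.
New min = -18; changed? no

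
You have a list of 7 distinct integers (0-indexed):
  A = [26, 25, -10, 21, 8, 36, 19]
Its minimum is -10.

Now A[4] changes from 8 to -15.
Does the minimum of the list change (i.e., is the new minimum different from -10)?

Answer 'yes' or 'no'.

Answer: yes

Derivation:
Old min = -10
Change: A[4] 8 -> -15
Changed element was NOT the min; min changes only if -15 < -10.
New min = -15; changed? yes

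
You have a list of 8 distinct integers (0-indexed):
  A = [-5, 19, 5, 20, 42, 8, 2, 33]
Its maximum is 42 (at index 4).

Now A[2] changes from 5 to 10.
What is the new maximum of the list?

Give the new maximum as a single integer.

Answer: 42

Derivation:
Old max = 42 (at index 4)
Change: A[2] 5 -> 10
Changed element was NOT the old max.
  New max = max(old_max, new_val) = max(42, 10) = 42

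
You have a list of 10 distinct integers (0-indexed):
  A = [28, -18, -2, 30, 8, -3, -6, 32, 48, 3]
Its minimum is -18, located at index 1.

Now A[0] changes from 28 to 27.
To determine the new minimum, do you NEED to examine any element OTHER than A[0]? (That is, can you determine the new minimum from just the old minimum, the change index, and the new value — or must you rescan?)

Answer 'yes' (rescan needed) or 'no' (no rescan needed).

Old min = -18 at index 1
Change at index 0: 28 -> 27
Index 0 was NOT the min. New min = min(-18, 27). No rescan of other elements needed.
Needs rescan: no

Answer: no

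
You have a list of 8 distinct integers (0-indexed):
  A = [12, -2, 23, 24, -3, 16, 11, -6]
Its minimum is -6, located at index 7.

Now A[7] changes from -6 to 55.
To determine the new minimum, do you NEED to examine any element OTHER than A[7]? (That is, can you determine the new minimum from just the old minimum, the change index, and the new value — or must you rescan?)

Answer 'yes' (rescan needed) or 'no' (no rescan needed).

Answer: yes

Derivation:
Old min = -6 at index 7
Change at index 7: -6 -> 55
Index 7 WAS the min and new value 55 > old min -6. Must rescan other elements to find the new min.
Needs rescan: yes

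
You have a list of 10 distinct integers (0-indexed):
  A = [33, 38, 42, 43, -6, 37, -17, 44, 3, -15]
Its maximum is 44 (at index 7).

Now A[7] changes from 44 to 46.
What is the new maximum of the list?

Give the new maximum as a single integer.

Answer: 46

Derivation:
Old max = 44 (at index 7)
Change: A[7] 44 -> 46
Changed element WAS the max -> may need rescan.
  Max of remaining elements: 43
  New max = max(46, 43) = 46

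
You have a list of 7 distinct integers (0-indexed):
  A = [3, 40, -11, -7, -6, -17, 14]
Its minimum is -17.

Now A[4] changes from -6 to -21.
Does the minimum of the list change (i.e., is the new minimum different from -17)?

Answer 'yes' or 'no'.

Answer: yes

Derivation:
Old min = -17
Change: A[4] -6 -> -21
Changed element was NOT the min; min changes only if -21 < -17.
New min = -21; changed? yes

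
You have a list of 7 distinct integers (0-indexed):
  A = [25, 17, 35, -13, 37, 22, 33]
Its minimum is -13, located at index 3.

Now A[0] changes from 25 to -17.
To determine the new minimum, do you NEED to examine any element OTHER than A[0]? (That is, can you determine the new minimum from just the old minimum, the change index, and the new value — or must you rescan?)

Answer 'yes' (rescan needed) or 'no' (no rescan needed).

Old min = -13 at index 3
Change at index 0: 25 -> -17
Index 0 was NOT the min. New min = min(-13, -17). No rescan of other elements needed.
Needs rescan: no

Answer: no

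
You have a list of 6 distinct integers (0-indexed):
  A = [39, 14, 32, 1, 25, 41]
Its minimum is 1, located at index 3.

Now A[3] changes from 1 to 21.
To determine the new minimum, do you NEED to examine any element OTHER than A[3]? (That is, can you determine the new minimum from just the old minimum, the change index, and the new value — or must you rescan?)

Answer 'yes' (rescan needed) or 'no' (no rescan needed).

Old min = 1 at index 3
Change at index 3: 1 -> 21
Index 3 WAS the min and new value 21 > old min 1. Must rescan other elements to find the new min.
Needs rescan: yes

Answer: yes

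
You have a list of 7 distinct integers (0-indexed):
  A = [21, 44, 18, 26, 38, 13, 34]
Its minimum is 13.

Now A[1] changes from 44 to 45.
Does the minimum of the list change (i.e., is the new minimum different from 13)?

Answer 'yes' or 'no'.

Old min = 13
Change: A[1] 44 -> 45
Changed element was NOT the min; min changes only if 45 < 13.
New min = 13; changed? no

Answer: no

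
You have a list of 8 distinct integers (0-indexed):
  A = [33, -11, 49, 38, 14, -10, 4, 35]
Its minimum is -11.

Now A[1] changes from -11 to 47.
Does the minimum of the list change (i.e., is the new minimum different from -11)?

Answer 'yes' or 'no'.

Answer: yes

Derivation:
Old min = -11
Change: A[1] -11 -> 47
Changed element was the min; new min must be rechecked.
New min = -10; changed? yes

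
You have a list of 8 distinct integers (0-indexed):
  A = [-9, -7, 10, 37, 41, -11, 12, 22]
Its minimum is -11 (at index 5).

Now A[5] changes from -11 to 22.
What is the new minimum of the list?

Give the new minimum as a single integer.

Old min = -11 (at index 5)
Change: A[5] -11 -> 22
Changed element WAS the min. Need to check: is 22 still <= all others?
  Min of remaining elements: -9
  New min = min(22, -9) = -9

Answer: -9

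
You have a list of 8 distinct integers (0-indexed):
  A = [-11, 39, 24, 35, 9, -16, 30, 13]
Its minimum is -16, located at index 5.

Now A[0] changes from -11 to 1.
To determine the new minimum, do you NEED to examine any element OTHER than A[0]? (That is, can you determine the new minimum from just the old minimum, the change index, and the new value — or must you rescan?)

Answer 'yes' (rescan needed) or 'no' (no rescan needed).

Old min = -16 at index 5
Change at index 0: -11 -> 1
Index 0 was NOT the min. New min = min(-16, 1). No rescan of other elements needed.
Needs rescan: no

Answer: no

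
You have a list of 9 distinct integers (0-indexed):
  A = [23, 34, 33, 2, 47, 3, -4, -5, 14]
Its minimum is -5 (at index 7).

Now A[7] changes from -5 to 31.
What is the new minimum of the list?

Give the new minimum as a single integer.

Answer: -4

Derivation:
Old min = -5 (at index 7)
Change: A[7] -5 -> 31
Changed element WAS the min. Need to check: is 31 still <= all others?
  Min of remaining elements: -4
  New min = min(31, -4) = -4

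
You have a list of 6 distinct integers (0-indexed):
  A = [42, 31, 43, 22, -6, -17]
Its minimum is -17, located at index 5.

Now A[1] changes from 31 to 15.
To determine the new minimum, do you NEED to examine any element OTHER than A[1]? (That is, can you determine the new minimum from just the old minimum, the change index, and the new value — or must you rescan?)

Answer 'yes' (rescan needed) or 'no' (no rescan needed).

Answer: no

Derivation:
Old min = -17 at index 5
Change at index 1: 31 -> 15
Index 1 was NOT the min. New min = min(-17, 15). No rescan of other elements needed.
Needs rescan: no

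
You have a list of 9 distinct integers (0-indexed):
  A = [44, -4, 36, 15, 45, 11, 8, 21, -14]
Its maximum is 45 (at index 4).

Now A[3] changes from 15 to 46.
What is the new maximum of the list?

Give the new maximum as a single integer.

Old max = 45 (at index 4)
Change: A[3] 15 -> 46
Changed element was NOT the old max.
  New max = max(old_max, new_val) = max(45, 46) = 46

Answer: 46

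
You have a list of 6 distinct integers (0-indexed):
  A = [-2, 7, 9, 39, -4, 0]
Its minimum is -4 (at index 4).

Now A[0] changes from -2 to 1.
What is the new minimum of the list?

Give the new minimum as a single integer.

Answer: -4

Derivation:
Old min = -4 (at index 4)
Change: A[0] -2 -> 1
Changed element was NOT the old min.
  New min = min(old_min, new_val) = min(-4, 1) = -4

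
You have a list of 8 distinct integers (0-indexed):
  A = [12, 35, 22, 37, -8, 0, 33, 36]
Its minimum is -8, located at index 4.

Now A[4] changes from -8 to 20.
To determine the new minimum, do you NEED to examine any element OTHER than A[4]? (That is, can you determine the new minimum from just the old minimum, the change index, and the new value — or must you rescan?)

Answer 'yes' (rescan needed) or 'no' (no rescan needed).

Answer: yes

Derivation:
Old min = -8 at index 4
Change at index 4: -8 -> 20
Index 4 WAS the min and new value 20 > old min -8. Must rescan other elements to find the new min.
Needs rescan: yes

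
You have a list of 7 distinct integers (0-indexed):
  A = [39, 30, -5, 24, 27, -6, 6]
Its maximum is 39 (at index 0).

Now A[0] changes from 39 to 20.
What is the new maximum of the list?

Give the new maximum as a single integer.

Old max = 39 (at index 0)
Change: A[0] 39 -> 20
Changed element WAS the max -> may need rescan.
  Max of remaining elements: 30
  New max = max(20, 30) = 30

Answer: 30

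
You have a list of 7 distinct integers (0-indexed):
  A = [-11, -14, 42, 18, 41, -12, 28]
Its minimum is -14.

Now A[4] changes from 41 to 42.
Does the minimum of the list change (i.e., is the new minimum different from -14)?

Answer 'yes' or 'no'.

Answer: no

Derivation:
Old min = -14
Change: A[4] 41 -> 42
Changed element was NOT the min; min changes only if 42 < -14.
New min = -14; changed? no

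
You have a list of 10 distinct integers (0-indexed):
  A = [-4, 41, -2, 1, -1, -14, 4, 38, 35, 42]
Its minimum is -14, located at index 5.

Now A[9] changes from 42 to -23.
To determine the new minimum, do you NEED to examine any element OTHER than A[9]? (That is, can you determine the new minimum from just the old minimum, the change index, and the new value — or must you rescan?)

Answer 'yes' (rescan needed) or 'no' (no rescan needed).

Answer: no

Derivation:
Old min = -14 at index 5
Change at index 9: 42 -> -23
Index 9 was NOT the min. New min = min(-14, -23). No rescan of other elements needed.
Needs rescan: no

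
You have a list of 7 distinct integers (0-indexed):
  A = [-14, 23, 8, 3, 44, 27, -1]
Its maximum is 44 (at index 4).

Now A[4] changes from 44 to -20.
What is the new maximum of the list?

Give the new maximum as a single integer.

Old max = 44 (at index 4)
Change: A[4] 44 -> -20
Changed element WAS the max -> may need rescan.
  Max of remaining elements: 27
  New max = max(-20, 27) = 27

Answer: 27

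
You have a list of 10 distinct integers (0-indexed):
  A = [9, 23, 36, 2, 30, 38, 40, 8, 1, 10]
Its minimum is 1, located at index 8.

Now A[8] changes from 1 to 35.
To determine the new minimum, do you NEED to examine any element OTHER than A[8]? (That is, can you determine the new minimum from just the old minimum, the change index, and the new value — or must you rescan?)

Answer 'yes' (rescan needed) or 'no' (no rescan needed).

Answer: yes

Derivation:
Old min = 1 at index 8
Change at index 8: 1 -> 35
Index 8 WAS the min and new value 35 > old min 1. Must rescan other elements to find the new min.
Needs rescan: yes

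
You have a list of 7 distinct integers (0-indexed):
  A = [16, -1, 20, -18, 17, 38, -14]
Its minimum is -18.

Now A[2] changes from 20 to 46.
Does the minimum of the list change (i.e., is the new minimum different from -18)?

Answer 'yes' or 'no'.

Answer: no

Derivation:
Old min = -18
Change: A[2] 20 -> 46
Changed element was NOT the min; min changes only if 46 < -18.
New min = -18; changed? no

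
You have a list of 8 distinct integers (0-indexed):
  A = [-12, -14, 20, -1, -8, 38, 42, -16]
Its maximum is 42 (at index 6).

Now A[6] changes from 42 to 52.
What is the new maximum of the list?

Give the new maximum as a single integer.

Answer: 52

Derivation:
Old max = 42 (at index 6)
Change: A[6] 42 -> 52
Changed element WAS the max -> may need rescan.
  Max of remaining elements: 38
  New max = max(52, 38) = 52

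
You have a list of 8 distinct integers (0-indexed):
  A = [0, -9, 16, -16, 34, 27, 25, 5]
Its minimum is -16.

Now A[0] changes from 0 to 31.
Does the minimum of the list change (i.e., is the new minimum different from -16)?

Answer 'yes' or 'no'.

Answer: no

Derivation:
Old min = -16
Change: A[0] 0 -> 31
Changed element was NOT the min; min changes only if 31 < -16.
New min = -16; changed? no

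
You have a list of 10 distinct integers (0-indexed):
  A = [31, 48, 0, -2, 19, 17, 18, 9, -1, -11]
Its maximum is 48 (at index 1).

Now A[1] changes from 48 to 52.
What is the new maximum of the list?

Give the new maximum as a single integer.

Answer: 52

Derivation:
Old max = 48 (at index 1)
Change: A[1] 48 -> 52
Changed element WAS the max -> may need rescan.
  Max of remaining elements: 31
  New max = max(52, 31) = 52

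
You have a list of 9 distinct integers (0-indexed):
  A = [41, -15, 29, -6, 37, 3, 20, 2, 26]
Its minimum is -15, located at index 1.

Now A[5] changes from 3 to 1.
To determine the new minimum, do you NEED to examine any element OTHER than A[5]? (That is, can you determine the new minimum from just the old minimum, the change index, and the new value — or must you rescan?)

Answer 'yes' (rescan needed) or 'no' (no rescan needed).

Old min = -15 at index 1
Change at index 5: 3 -> 1
Index 5 was NOT the min. New min = min(-15, 1). No rescan of other elements needed.
Needs rescan: no

Answer: no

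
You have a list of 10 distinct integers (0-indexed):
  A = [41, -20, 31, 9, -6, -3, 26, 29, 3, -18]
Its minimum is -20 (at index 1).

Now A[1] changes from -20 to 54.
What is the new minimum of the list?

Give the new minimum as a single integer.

Old min = -20 (at index 1)
Change: A[1] -20 -> 54
Changed element WAS the min. Need to check: is 54 still <= all others?
  Min of remaining elements: -18
  New min = min(54, -18) = -18

Answer: -18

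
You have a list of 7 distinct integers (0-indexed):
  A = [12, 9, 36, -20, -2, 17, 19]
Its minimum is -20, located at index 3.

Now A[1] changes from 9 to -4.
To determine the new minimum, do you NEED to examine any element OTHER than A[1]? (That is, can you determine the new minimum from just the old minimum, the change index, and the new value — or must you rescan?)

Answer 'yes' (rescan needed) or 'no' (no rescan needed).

Old min = -20 at index 3
Change at index 1: 9 -> -4
Index 1 was NOT the min. New min = min(-20, -4). No rescan of other elements needed.
Needs rescan: no

Answer: no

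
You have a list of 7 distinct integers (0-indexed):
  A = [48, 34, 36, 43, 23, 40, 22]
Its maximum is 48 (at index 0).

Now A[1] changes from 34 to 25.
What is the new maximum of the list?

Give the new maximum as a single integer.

Old max = 48 (at index 0)
Change: A[1] 34 -> 25
Changed element was NOT the old max.
  New max = max(old_max, new_val) = max(48, 25) = 48

Answer: 48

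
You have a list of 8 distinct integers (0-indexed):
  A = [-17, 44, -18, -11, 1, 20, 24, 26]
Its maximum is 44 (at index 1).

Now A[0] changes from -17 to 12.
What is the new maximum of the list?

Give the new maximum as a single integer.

Old max = 44 (at index 1)
Change: A[0] -17 -> 12
Changed element was NOT the old max.
  New max = max(old_max, new_val) = max(44, 12) = 44

Answer: 44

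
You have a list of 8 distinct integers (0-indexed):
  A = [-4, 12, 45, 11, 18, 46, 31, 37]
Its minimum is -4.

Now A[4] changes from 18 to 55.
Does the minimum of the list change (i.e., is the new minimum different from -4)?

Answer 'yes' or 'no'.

Old min = -4
Change: A[4] 18 -> 55
Changed element was NOT the min; min changes only if 55 < -4.
New min = -4; changed? no

Answer: no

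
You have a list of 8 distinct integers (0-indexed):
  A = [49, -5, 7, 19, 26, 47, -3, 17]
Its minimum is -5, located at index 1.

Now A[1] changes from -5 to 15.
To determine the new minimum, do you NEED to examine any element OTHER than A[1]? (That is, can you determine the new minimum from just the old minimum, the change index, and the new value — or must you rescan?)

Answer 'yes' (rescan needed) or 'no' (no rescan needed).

Answer: yes

Derivation:
Old min = -5 at index 1
Change at index 1: -5 -> 15
Index 1 WAS the min and new value 15 > old min -5. Must rescan other elements to find the new min.
Needs rescan: yes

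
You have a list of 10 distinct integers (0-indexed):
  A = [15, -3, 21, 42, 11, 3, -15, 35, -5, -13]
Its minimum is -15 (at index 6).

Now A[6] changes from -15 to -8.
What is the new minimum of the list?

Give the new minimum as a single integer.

Old min = -15 (at index 6)
Change: A[6] -15 -> -8
Changed element WAS the min. Need to check: is -8 still <= all others?
  Min of remaining elements: -13
  New min = min(-8, -13) = -13

Answer: -13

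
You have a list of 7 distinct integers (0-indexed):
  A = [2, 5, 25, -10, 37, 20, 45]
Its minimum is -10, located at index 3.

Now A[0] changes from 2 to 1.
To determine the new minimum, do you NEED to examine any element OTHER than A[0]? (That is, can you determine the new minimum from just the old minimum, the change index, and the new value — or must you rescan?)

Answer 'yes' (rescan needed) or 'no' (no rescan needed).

Old min = -10 at index 3
Change at index 0: 2 -> 1
Index 0 was NOT the min. New min = min(-10, 1). No rescan of other elements needed.
Needs rescan: no

Answer: no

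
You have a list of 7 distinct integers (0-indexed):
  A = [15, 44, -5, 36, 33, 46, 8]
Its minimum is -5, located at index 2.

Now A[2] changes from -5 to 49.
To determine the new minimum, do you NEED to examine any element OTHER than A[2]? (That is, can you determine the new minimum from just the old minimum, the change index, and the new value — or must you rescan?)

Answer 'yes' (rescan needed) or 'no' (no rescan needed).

Answer: yes

Derivation:
Old min = -5 at index 2
Change at index 2: -5 -> 49
Index 2 WAS the min and new value 49 > old min -5. Must rescan other elements to find the new min.
Needs rescan: yes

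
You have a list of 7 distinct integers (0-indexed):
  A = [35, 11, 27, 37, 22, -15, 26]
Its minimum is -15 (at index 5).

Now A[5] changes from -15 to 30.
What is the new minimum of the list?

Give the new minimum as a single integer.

Old min = -15 (at index 5)
Change: A[5] -15 -> 30
Changed element WAS the min. Need to check: is 30 still <= all others?
  Min of remaining elements: 11
  New min = min(30, 11) = 11

Answer: 11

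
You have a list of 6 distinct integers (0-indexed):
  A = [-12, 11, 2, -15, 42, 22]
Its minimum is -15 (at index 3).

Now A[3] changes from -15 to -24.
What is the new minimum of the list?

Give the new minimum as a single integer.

Answer: -24

Derivation:
Old min = -15 (at index 3)
Change: A[3] -15 -> -24
Changed element WAS the min. Need to check: is -24 still <= all others?
  Min of remaining elements: -12
  New min = min(-24, -12) = -24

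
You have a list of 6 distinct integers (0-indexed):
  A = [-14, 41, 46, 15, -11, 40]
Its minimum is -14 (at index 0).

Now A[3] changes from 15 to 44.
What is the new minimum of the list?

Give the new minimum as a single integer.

Old min = -14 (at index 0)
Change: A[3] 15 -> 44
Changed element was NOT the old min.
  New min = min(old_min, new_val) = min(-14, 44) = -14

Answer: -14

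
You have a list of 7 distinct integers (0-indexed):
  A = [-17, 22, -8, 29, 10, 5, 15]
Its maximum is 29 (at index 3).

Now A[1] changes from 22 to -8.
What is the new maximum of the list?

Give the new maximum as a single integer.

Old max = 29 (at index 3)
Change: A[1] 22 -> -8
Changed element was NOT the old max.
  New max = max(old_max, new_val) = max(29, -8) = 29

Answer: 29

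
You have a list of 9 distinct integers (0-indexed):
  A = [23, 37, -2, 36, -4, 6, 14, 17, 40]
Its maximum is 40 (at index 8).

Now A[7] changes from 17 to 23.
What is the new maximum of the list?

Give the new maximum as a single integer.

Answer: 40

Derivation:
Old max = 40 (at index 8)
Change: A[7] 17 -> 23
Changed element was NOT the old max.
  New max = max(old_max, new_val) = max(40, 23) = 40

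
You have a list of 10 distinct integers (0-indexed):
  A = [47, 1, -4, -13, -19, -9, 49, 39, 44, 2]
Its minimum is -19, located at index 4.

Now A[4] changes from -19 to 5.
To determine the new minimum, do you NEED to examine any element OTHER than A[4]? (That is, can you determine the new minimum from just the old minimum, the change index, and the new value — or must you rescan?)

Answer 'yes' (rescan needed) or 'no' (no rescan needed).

Old min = -19 at index 4
Change at index 4: -19 -> 5
Index 4 WAS the min and new value 5 > old min -19. Must rescan other elements to find the new min.
Needs rescan: yes

Answer: yes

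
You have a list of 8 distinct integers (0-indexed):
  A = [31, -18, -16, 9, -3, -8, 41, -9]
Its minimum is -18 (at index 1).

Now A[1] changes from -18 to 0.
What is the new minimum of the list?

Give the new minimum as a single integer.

Answer: -16

Derivation:
Old min = -18 (at index 1)
Change: A[1] -18 -> 0
Changed element WAS the min. Need to check: is 0 still <= all others?
  Min of remaining elements: -16
  New min = min(0, -16) = -16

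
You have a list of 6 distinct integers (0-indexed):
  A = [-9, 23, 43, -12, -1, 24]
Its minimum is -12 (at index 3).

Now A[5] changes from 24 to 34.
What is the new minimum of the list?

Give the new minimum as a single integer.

Answer: -12

Derivation:
Old min = -12 (at index 3)
Change: A[5] 24 -> 34
Changed element was NOT the old min.
  New min = min(old_min, new_val) = min(-12, 34) = -12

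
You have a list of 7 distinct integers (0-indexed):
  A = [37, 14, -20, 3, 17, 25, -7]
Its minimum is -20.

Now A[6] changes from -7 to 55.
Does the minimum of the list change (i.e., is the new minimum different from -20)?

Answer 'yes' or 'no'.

Answer: no

Derivation:
Old min = -20
Change: A[6] -7 -> 55
Changed element was NOT the min; min changes only if 55 < -20.
New min = -20; changed? no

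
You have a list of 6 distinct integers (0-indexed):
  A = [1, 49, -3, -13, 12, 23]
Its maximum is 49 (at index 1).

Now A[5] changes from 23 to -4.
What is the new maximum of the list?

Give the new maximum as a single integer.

Answer: 49

Derivation:
Old max = 49 (at index 1)
Change: A[5] 23 -> -4
Changed element was NOT the old max.
  New max = max(old_max, new_val) = max(49, -4) = 49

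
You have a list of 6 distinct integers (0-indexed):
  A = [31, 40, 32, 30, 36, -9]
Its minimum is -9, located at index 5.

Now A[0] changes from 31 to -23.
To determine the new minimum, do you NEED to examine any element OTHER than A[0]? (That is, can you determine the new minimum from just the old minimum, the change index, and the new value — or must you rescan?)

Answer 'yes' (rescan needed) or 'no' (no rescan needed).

Answer: no

Derivation:
Old min = -9 at index 5
Change at index 0: 31 -> -23
Index 0 was NOT the min. New min = min(-9, -23). No rescan of other elements needed.
Needs rescan: no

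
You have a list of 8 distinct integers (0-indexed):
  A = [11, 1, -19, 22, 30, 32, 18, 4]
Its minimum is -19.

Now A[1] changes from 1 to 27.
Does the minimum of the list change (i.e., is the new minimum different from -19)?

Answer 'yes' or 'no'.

Old min = -19
Change: A[1] 1 -> 27
Changed element was NOT the min; min changes only if 27 < -19.
New min = -19; changed? no

Answer: no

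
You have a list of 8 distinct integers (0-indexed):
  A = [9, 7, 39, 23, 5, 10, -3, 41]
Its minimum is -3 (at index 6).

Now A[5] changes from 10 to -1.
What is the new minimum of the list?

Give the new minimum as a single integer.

Old min = -3 (at index 6)
Change: A[5] 10 -> -1
Changed element was NOT the old min.
  New min = min(old_min, new_val) = min(-3, -1) = -3

Answer: -3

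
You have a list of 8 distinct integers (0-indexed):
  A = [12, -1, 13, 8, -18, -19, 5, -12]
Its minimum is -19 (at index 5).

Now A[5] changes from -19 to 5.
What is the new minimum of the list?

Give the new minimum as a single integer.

Answer: -18

Derivation:
Old min = -19 (at index 5)
Change: A[5] -19 -> 5
Changed element WAS the min. Need to check: is 5 still <= all others?
  Min of remaining elements: -18
  New min = min(5, -18) = -18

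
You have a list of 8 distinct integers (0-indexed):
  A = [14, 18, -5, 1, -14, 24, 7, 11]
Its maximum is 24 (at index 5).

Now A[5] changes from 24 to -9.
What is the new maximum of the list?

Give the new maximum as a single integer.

Old max = 24 (at index 5)
Change: A[5] 24 -> -9
Changed element WAS the max -> may need rescan.
  Max of remaining elements: 18
  New max = max(-9, 18) = 18

Answer: 18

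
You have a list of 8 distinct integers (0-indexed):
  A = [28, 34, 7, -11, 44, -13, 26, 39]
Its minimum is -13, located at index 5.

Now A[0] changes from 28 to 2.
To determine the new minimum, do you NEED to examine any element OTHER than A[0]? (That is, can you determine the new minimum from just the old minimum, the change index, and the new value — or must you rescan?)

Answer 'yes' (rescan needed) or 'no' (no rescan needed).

Old min = -13 at index 5
Change at index 0: 28 -> 2
Index 0 was NOT the min. New min = min(-13, 2). No rescan of other elements needed.
Needs rescan: no

Answer: no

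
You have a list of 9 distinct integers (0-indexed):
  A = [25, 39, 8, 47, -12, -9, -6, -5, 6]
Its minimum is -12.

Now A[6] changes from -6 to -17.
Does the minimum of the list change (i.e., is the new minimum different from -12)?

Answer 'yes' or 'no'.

Old min = -12
Change: A[6] -6 -> -17
Changed element was NOT the min; min changes only if -17 < -12.
New min = -17; changed? yes

Answer: yes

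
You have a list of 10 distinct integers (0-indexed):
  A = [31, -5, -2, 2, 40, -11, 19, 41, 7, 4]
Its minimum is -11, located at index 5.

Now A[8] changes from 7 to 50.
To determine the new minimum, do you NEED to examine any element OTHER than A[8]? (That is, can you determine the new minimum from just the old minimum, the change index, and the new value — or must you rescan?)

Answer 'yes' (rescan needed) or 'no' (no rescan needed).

Old min = -11 at index 5
Change at index 8: 7 -> 50
Index 8 was NOT the min. New min = min(-11, 50). No rescan of other elements needed.
Needs rescan: no

Answer: no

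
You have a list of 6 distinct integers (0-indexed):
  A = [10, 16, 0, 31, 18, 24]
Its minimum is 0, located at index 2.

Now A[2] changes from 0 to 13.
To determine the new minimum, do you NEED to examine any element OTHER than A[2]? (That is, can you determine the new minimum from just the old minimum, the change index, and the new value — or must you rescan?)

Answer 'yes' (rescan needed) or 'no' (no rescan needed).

Answer: yes

Derivation:
Old min = 0 at index 2
Change at index 2: 0 -> 13
Index 2 WAS the min and new value 13 > old min 0. Must rescan other elements to find the new min.
Needs rescan: yes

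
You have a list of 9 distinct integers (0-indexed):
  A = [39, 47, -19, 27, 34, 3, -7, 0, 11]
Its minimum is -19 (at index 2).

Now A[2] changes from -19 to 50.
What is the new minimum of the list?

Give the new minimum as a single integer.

Old min = -19 (at index 2)
Change: A[2] -19 -> 50
Changed element WAS the min. Need to check: is 50 still <= all others?
  Min of remaining elements: -7
  New min = min(50, -7) = -7

Answer: -7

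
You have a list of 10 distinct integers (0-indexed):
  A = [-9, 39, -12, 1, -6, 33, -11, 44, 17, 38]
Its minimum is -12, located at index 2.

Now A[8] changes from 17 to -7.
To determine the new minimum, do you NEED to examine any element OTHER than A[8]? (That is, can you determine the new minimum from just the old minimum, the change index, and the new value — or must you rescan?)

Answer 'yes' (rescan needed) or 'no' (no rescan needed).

Old min = -12 at index 2
Change at index 8: 17 -> -7
Index 8 was NOT the min. New min = min(-12, -7). No rescan of other elements needed.
Needs rescan: no

Answer: no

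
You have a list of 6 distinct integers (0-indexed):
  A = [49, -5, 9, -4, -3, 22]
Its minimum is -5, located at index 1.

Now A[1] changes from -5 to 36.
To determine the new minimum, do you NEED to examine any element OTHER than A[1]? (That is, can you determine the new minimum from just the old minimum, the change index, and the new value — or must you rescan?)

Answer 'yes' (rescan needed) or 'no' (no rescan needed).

Answer: yes

Derivation:
Old min = -5 at index 1
Change at index 1: -5 -> 36
Index 1 WAS the min and new value 36 > old min -5. Must rescan other elements to find the new min.
Needs rescan: yes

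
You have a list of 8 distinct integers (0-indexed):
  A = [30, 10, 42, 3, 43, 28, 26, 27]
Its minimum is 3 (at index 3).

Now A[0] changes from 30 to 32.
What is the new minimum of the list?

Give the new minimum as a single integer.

Answer: 3

Derivation:
Old min = 3 (at index 3)
Change: A[0] 30 -> 32
Changed element was NOT the old min.
  New min = min(old_min, new_val) = min(3, 32) = 3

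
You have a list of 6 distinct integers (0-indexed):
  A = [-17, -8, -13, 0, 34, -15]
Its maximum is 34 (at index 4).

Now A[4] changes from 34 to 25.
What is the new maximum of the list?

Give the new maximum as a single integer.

Answer: 25

Derivation:
Old max = 34 (at index 4)
Change: A[4] 34 -> 25
Changed element WAS the max -> may need rescan.
  Max of remaining elements: 0
  New max = max(25, 0) = 25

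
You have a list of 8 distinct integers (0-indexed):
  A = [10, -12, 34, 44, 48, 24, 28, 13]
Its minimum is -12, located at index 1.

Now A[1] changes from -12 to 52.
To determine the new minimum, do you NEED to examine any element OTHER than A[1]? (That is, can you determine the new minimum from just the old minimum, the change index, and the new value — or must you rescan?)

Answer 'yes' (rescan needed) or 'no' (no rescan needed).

Old min = -12 at index 1
Change at index 1: -12 -> 52
Index 1 WAS the min and new value 52 > old min -12. Must rescan other elements to find the new min.
Needs rescan: yes

Answer: yes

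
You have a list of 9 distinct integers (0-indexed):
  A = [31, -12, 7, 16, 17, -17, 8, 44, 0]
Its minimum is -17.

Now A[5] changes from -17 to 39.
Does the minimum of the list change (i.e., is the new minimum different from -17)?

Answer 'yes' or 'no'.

Old min = -17
Change: A[5] -17 -> 39
Changed element was the min; new min must be rechecked.
New min = -12; changed? yes

Answer: yes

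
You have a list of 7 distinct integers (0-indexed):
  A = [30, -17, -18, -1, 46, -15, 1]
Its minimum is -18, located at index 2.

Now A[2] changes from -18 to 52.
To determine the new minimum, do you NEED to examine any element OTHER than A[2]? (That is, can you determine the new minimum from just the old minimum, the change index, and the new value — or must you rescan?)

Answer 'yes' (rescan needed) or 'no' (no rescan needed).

Old min = -18 at index 2
Change at index 2: -18 -> 52
Index 2 WAS the min and new value 52 > old min -18. Must rescan other elements to find the new min.
Needs rescan: yes

Answer: yes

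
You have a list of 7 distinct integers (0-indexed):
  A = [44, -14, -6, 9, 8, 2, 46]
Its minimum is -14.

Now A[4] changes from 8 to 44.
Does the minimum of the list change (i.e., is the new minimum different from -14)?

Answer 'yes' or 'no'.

Answer: no

Derivation:
Old min = -14
Change: A[4] 8 -> 44
Changed element was NOT the min; min changes only if 44 < -14.
New min = -14; changed? no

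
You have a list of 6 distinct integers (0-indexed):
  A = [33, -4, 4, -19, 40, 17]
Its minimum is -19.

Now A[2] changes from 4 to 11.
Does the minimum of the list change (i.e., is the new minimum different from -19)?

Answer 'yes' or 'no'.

Old min = -19
Change: A[2] 4 -> 11
Changed element was NOT the min; min changes only if 11 < -19.
New min = -19; changed? no

Answer: no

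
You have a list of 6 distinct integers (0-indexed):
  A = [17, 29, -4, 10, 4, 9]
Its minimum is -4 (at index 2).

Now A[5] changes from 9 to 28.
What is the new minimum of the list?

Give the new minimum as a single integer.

Old min = -4 (at index 2)
Change: A[5] 9 -> 28
Changed element was NOT the old min.
  New min = min(old_min, new_val) = min(-4, 28) = -4

Answer: -4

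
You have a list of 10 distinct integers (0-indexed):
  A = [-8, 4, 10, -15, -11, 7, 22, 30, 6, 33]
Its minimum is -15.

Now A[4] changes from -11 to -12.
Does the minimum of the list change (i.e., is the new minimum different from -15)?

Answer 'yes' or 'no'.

Answer: no

Derivation:
Old min = -15
Change: A[4] -11 -> -12
Changed element was NOT the min; min changes only if -12 < -15.
New min = -15; changed? no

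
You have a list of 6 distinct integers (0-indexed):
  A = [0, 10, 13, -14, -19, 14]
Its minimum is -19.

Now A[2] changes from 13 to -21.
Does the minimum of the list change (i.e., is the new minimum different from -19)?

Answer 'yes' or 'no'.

Answer: yes

Derivation:
Old min = -19
Change: A[2] 13 -> -21
Changed element was NOT the min; min changes only if -21 < -19.
New min = -21; changed? yes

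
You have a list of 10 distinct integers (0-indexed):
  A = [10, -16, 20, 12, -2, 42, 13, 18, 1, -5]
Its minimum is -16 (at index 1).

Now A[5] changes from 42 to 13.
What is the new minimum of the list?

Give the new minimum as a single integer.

Answer: -16

Derivation:
Old min = -16 (at index 1)
Change: A[5] 42 -> 13
Changed element was NOT the old min.
  New min = min(old_min, new_val) = min(-16, 13) = -16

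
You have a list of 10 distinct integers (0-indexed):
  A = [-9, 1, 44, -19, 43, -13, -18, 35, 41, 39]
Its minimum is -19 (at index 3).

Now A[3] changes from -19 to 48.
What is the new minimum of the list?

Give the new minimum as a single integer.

Old min = -19 (at index 3)
Change: A[3] -19 -> 48
Changed element WAS the min. Need to check: is 48 still <= all others?
  Min of remaining elements: -18
  New min = min(48, -18) = -18

Answer: -18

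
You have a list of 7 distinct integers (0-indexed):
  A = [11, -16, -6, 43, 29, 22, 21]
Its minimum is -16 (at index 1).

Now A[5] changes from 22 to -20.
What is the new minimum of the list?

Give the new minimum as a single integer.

Answer: -20

Derivation:
Old min = -16 (at index 1)
Change: A[5] 22 -> -20
Changed element was NOT the old min.
  New min = min(old_min, new_val) = min(-16, -20) = -20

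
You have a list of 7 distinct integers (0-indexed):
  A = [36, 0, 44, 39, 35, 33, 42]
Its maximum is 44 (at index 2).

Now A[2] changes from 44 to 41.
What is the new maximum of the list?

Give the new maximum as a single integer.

Answer: 42

Derivation:
Old max = 44 (at index 2)
Change: A[2] 44 -> 41
Changed element WAS the max -> may need rescan.
  Max of remaining elements: 42
  New max = max(41, 42) = 42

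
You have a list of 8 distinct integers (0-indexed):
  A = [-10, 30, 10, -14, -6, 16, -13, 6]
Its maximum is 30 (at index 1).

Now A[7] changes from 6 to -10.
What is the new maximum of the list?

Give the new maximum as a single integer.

Old max = 30 (at index 1)
Change: A[7] 6 -> -10
Changed element was NOT the old max.
  New max = max(old_max, new_val) = max(30, -10) = 30

Answer: 30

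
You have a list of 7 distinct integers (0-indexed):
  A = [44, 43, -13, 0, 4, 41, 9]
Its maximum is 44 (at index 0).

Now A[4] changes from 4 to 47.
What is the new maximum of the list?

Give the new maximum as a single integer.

Answer: 47

Derivation:
Old max = 44 (at index 0)
Change: A[4] 4 -> 47
Changed element was NOT the old max.
  New max = max(old_max, new_val) = max(44, 47) = 47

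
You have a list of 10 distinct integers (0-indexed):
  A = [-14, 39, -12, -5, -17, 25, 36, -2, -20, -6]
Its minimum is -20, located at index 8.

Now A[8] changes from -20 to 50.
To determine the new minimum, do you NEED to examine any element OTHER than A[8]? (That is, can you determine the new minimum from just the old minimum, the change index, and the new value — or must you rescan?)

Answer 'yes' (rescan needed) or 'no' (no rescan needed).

Answer: yes

Derivation:
Old min = -20 at index 8
Change at index 8: -20 -> 50
Index 8 WAS the min and new value 50 > old min -20. Must rescan other elements to find the new min.
Needs rescan: yes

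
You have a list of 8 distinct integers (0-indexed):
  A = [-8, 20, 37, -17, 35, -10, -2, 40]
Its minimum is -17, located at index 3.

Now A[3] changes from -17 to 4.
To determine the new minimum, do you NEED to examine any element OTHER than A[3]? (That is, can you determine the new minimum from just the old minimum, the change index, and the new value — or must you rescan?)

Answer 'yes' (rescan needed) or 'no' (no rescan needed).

Old min = -17 at index 3
Change at index 3: -17 -> 4
Index 3 WAS the min and new value 4 > old min -17. Must rescan other elements to find the new min.
Needs rescan: yes

Answer: yes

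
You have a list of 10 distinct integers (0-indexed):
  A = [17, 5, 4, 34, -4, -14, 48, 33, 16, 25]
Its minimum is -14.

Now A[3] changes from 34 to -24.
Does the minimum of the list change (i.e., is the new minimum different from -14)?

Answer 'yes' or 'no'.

Old min = -14
Change: A[3] 34 -> -24
Changed element was NOT the min; min changes only if -24 < -14.
New min = -24; changed? yes

Answer: yes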